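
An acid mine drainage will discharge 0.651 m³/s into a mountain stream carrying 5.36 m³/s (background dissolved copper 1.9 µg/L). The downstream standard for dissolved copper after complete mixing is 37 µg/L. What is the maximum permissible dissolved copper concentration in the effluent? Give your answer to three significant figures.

At the limit, (Qr·Cr + Qe·Cₑ)/(Qr + Qe) = 37:
Cₑ = (6.011·37 − 5.360·1.900) / 0.6510 = 326.0 µg/L.

326 µg/L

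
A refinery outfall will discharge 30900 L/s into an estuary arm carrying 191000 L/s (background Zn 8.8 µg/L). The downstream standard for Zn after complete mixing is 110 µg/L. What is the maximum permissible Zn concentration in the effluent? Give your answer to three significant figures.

At the limit, (Qr·Cr + Qe·Cₑ)/(Qr + Qe) = 110:
Cₑ = (221900·110 − 191000·8.800) / 30900 = 735.5 µg/L.

736 µg/L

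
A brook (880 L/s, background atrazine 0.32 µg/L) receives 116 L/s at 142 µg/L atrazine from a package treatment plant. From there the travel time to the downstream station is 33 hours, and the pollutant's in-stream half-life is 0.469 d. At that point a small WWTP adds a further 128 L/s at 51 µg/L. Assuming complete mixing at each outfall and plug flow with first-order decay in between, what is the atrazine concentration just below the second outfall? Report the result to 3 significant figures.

7.76 µg/L

Mass balance: C = (880.0·0.3200 + 116.0·142.0) / 996.0 = 16750/996.0 = 16.82 µg/L; combined flow 996.0 L/s.
Half-life 0.469 d → k = ln 2 / 0.469 = 1.478 d⁻¹.
Applying C = C₀e^(−kt): 16.82 × 0.1311 = 2.204 µg/L.
Second outfall: C = (996.0·2.204 + 128.0·51.00)/1124 = 7.761 µg/L.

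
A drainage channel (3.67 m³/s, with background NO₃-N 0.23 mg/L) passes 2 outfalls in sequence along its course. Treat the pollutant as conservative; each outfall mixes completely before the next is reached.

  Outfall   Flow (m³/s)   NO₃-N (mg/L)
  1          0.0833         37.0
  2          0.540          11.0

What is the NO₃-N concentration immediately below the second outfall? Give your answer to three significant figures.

2.30 mg/L

Below outfall 1: Q → 3.753 m³/s, C = (3.670·0.2300 + 0.08330·37.00)/3.753 = 1.046 mg/L.
Below outfall 2: Q → 4.293 m³/s, C = (3.753·1.046 + 0.5400·11.00)/4.293 = 2.298 mg/L.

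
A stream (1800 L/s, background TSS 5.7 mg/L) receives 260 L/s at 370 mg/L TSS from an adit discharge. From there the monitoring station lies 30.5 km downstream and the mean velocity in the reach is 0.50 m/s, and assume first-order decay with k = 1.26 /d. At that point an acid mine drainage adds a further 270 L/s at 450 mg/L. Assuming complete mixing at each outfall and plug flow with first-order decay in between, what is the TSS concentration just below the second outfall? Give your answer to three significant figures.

70.9 mg/L

Flow-weighted average: C = (1800·5.700 + 260.0·370.0) / 2060 = 106500/2060 = 51.68 mg/L; combined flow 2060 L/s.
Travel time t = 30.5·1000 / 0.50 = 61000 s = 16.94 h.
First-order decay: C = 51.68·exp(−k·t) = 51.68·0.4108 = 21.23 mg/L.
Second outfall: C = (2060·21.23 + 270.0·450.0)/2330 = 70.92 mg/L.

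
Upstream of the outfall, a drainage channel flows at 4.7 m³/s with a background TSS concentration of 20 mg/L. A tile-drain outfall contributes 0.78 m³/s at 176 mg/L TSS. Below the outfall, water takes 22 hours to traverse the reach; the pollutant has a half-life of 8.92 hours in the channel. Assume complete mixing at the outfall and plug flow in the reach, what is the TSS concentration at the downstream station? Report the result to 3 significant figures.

Mixed concentration C = ΣQC/ΣQ = (4.700·20.00 + 0.7800·176.0) / 5.480 = 231.3/5.480 = 42.20 mg/L.
Half-life 8.92 h → k = ln 2 / 8.92 = 0.07771 h⁻¹ = 1.865 d⁻¹.
Decay over the reach: 42.20·exp(−kt) = 42.20·0.1809 = 7.637 mg/L.

7.64 mg/L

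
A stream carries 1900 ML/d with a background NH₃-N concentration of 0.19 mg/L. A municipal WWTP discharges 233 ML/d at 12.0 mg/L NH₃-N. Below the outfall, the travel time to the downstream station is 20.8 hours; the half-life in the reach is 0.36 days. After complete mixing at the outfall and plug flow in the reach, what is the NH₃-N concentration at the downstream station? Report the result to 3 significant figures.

0.279 mg/L

Mass balance: C = (1900·0.1900 + 233.0·12.00) / 2133 = 3157/2133 = 1.480 mg/L.
Half-life 0.36 d → k = ln 2 / 0.36 = 1.925 d⁻¹.
Decay over the reach: 1.480·exp(−kt) = 1.480·0.1885 = 0.2790 mg/L.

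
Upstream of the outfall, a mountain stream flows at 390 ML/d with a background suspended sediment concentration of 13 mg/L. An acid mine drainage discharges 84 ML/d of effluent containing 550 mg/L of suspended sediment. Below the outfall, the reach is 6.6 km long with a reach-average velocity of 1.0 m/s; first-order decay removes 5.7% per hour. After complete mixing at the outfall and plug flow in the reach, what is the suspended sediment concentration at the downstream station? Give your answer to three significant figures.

Mixed concentration C = ΣQC/ΣQ = (390.0·13.00 + 84.00·550.0) / 474.0 = 51270/474.0 = 108.2 mg/L.
Travel time t = 6.6·1000 / 1.0 = 6600 s = 1.833 h.
5.7%/h lost → k = −ln(1 − 0.057) = 0.05869 h⁻¹.
First-order decay: C = 108.2·exp(−k·t) = 108.2·0.8980 = 97.13 mg/L.

97.1 mg/L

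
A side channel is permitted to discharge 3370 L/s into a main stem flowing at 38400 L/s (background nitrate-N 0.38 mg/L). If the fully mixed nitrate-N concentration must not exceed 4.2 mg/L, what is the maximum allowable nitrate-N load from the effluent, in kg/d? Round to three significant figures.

Mass balance at the limit: 38400·0.3800 + 3370·Cₑ = 41770·4.2 → Cₑ = 47.73 mg/L.
3370 L/s = 3.370 m³/s. Load = 3.370 m³/s × 47.73 g/m³ × 86 400 s/d = 13900 kg/d.

13900 kg/d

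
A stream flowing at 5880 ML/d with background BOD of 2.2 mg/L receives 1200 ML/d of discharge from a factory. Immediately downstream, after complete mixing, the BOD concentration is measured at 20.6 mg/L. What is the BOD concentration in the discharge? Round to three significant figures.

Mass balance: 5880·2.200 + 1200·Cₑ = 7080·20.60
→ Cₑ = (7080·20.60 − 5880·2.200) / 1200 = 110.8 mg/L.

111 mg/L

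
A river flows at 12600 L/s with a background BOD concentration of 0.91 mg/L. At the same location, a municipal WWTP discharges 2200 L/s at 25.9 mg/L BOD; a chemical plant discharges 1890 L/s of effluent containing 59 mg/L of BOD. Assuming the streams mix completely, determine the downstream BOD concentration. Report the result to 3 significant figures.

10.8 mg/L

Mixed concentration C = ΣQC/ΣQ = (12600·0.9100 + 2200·25.90 + 1890·59.00) / 16690 = 180000/16690 = 10.78 mg/L.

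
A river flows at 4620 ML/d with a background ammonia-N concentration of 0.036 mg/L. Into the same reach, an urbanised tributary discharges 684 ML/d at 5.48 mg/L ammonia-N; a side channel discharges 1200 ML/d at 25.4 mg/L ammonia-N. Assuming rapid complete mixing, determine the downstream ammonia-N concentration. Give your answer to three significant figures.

5.29 mg/L

Mixed concentration C = ΣQC/ΣQ = (4620·0.03600 + 684.0·5.480 + 1200·25.40) / 6504 = 34390/6504 = 5.288 mg/L.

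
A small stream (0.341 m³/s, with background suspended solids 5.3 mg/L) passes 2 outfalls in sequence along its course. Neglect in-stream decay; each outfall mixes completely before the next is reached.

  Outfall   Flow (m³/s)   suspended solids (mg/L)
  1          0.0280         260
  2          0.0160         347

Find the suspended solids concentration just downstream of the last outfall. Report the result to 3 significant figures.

Below outfall 1: Q → 0.3690 m³/s, C = (0.3410·5.300 + 0.02800·260.0)/0.3690 = 24.63 mg/L.
Below outfall 2: Q → 0.3850 m³/s, C = (0.3690·24.63 + 0.01600·347.0)/0.3850 = 38.02 mg/L.

38.0 mg/L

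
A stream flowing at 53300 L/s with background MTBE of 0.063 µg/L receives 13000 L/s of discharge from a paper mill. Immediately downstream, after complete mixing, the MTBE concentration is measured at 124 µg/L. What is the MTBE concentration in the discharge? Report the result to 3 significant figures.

632 µg/L

Mass balance: 53300·0.06300 + 13000·Cₑ = 66300·124.0
→ Cₑ = (66300·124.0 − 53300·0.06300) / 13000 = 632.1 µg/L.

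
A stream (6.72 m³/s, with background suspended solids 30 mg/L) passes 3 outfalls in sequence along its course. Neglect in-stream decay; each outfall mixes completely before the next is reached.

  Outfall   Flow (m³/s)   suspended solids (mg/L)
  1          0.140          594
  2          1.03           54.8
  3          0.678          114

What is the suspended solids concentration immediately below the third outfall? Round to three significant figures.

After outfall 1: Q = 6.720 + 0.1400 = 6.860 m³/s; C = (6.720·30.00 + 0.1400·594.0)/6.860 = 41.51 mg/L.
After outfall 2: Q = 6.860 + 1.030 = 7.890 m³/s; C = (6.860·41.51 + 1.030·54.80)/7.890 = 43.25 mg/L.
After outfall 3: Q = 7.890 + 0.6780 = 8.568 m³/s; C = (7.890·43.25 + 0.6780·114.0)/8.568 = 48.84 mg/L.

48.8 mg/L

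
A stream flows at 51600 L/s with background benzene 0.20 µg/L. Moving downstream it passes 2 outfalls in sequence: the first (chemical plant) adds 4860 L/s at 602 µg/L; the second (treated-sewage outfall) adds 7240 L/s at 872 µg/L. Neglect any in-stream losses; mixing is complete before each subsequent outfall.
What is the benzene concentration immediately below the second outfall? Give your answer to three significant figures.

145 µg/L

After outfall 1: Q = 51600 + 4860 = 56460 L/s; C = (51600·0.2000 + 4860·602.0)/56460 = 52.00 µg/L.
After outfall 2: Q = 56460 + 7240 = 63700 L/s; C = (56460·52.00 + 7240·872.0)/63700 = 145.2 µg/L.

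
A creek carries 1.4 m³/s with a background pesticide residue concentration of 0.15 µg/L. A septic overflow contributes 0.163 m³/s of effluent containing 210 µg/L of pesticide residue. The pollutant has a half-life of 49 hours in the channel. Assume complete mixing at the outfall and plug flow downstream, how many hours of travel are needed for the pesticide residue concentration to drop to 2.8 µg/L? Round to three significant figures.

146 h

Mass balance: C = (1.400·0.1500 + 0.1630·210.0) / 1.563 = 34.44/1.563 = 22.03 µg/L.
Half-life 49 h → k = ln 2 / 49 = 0.01415 h⁻¹ = 0.3395 d⁻¹.
22.03·exp(−k·t) = 2.8 → t = ln(22.03/2.8)/k = 525000 s = 145.8 h.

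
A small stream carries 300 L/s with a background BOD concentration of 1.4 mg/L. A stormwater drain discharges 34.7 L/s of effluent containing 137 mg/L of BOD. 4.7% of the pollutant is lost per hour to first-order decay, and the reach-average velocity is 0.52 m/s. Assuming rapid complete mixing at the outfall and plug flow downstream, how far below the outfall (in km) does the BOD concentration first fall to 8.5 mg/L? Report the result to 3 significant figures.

23.3 km

After mixing, C = (300.0·1.400 + 34.70·137.0) / 334.7 = 5174/334.7 = 15.46 mg/L.
4.7%/h lost → k = −ln(1 − 0.047) = 0.04814 h⁻¹.
Set 15.46·exp(−k·t) = 8.5 → t = ln(15.46/8.5)/k = 44730 s = 12.42 h.
Distance = v·t = 0.52·44730 = 23260 m = 23.26 km.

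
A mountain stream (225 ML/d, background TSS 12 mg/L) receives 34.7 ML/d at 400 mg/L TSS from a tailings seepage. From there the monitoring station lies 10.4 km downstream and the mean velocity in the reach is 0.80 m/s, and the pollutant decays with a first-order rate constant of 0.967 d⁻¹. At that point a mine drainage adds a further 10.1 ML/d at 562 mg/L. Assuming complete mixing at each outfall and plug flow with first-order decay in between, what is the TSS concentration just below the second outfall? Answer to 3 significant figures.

74.2 mg/L

Conservation of mass: C = (225.0·12.00 + 34.70·400.0) / 259.7 = 16580/259.7 = 63.84 mg/L; combined flow 259.7 ML/d.
Travel time t = 10.4·1000 / 0.80 = 13000 s = 3.611 h.
First-order decay: C = 63.84·exp(−k·t) = 63.84·0.8646 = 55.20 mg/L.
At the second outfall, C = (259.7·55.20 + 10.10·562.0) / (259.7 + 10.10) = 74.17 mg/L.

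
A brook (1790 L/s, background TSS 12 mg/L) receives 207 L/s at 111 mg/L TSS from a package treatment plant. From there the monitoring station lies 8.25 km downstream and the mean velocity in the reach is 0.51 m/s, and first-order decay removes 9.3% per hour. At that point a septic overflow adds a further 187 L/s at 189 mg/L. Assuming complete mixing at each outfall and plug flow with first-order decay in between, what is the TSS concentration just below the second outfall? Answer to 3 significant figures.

Mixed concentration C = ΣQC/ΣQ = (1790·12.00 + 207.0·111.0) / 1997 = 44460/1997 = 22.26 mg/L; combined flow 1997 L/s.
Travel time t = 8.25·1000 / 0.51 = 16180 s = 4.493 h.
9.3%/h lost → k = −ln(1 − 0.093) = 0.09761 h⁻¹.
Applying C = C₀e^(−kt): 22.26 × 0.6449 = 14.36 mg/L.
At the second outfall, C = (1997·14.36 + 187.0·189.0) / (1997 + 187.0) = 29.31 mg/L.

29.3 mg/L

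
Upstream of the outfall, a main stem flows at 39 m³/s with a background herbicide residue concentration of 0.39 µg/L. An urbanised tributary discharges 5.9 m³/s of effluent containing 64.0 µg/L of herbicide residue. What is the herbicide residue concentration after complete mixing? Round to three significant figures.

Flow-weighted average: C = (39.00·0.3900 + 5.900·64.00) / 44.90 = 392.8/44.90 = 8.749 µg/L.

8.75 µg/L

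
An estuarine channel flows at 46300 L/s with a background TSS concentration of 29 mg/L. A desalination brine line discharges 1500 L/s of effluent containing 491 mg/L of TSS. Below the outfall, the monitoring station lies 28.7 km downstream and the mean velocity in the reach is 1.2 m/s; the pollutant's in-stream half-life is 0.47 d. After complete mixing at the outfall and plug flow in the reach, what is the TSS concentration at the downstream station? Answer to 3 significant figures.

Flow-weighted average: C = (46300·29.00 + 1500·491.0) / 47800 = 2079000/47800 = 43.50 mg/L.
Travel time t = 28.7·1000 / 1.2 = 23920 s = 6.644 h.
Half-life 0.47 d → k = ln 2 / 0.47 = 1.475 d⁻¹.
Applying C = C₀e^(−kt): 43.50 × 0.6648 = 28.92 mg/L.

28.9 mg/L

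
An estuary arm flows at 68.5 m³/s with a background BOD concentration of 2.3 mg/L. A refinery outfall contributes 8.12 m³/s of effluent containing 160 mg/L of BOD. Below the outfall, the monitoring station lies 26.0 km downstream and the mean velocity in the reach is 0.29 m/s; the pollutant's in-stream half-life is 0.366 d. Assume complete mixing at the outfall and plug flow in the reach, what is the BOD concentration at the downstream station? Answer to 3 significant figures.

2.66 mg/L

After mixing, C = (68.50·2.300 + 8.120·160.0) / 76.62 = 1457/76.62 = 19.01 mg/L.
Travel time t = 26.0·1000 / 0.29 = 89660 s = 24.90 h.
Half-life 0.366 d → k = ln 2 / 0.366 = 1.894 d⁻¹.
First-order decay: C = 19.01·exp(−k·t) = 19.01·0.1401 = 2.664 mg/L.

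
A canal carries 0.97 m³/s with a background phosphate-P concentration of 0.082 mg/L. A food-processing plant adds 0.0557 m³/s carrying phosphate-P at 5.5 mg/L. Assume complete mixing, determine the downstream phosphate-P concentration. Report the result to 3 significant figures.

Conservation of mass: C = (0.9700·0.08200 + 0.05570·5.500) / 1.026 = 0.3859/1.026 = 0.3762 mg/L.

0.376 mg/L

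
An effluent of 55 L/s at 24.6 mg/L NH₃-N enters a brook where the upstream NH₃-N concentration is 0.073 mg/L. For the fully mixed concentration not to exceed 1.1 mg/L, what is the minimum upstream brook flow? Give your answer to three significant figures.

Set C_mix = 1.1: (Q·0.07300 + 55.00·24.60) / (Q + 55.00) = 1.1
→ Q = 55.00·(24.60 − 1.1)/(1.1 − 0.07300) = 1259 L/s.

1260 L/s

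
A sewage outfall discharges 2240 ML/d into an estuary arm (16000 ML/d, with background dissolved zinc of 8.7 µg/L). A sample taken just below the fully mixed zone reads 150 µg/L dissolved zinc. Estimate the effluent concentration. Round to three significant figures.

Mass balance: 16000·8.700 + 2240·Cₑ = 18240·150.0
→ Cₑ = (18240·150.0 − 16000·8.700) / 2240 = 1159 µg/L.

1160 µg/L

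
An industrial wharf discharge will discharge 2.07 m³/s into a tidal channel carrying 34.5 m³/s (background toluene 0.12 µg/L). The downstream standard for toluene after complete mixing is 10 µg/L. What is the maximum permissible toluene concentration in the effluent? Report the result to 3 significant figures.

At the limit, (Qr·Cr + Qe·Cₑ)/(Qr + Qe) = 10:
Cₑ = (36.57·10 − 34.50·0.1200) / 2.070 = 174.7 µg/L.

175 µg/L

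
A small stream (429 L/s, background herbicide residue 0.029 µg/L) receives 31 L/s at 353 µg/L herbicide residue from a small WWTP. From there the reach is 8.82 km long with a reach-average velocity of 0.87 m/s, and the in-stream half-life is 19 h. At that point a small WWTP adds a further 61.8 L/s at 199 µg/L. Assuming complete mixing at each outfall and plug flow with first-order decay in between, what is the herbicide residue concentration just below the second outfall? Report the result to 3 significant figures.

After mixing, C = (429.0·0.02900 + 31.00·353.0) / 460.0 = 10960/460.0 = 23.82 µg/L; combined flow 460.0 L/s.
Travel time t = 8.82·1000 / 0.87 = 10140 s = 2.816 h.
Half-life 19 h → k = ln 2 / 19 = 0.03648 h⁻¹ = 0.8756 d⁻¹.
After decay, C = 23.82 × e^(−kt) = 23.82 × 0.9024 = 21.49 µg/L.
At the second outfall, C = (460.0·21.49 + 61.80·199.0) / (460.0 + 61.80) = 42.51 µg/L.

42.5 µg/L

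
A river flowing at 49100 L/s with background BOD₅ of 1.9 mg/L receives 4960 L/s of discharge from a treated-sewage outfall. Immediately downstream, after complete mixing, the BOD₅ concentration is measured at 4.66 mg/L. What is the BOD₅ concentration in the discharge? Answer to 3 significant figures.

32.0 mg/L

Mass balance: 49100·1.900 + 4960·Cₑ = 54060·4.660
→ Cₑ = (54060·4.660 − 49100·1.900) / 4960 = 31.98 mg/L.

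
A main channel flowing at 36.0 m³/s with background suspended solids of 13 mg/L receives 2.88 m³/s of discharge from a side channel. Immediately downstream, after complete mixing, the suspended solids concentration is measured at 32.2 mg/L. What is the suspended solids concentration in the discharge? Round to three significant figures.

272 mg/L

Mass balance: 36.00·13.00 + 2.880·Cₑ = 38.88·32.20
→ Cₑ = (38.88·32.20 − 36.00·13.00) / 2.880 = 272.2 mg/L.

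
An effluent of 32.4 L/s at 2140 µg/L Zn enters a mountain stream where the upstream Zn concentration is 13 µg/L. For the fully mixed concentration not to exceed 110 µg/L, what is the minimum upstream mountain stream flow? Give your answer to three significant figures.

Set C_mix = 110: (Q·13.00 + 32.40·2140) / (Q + 32.40) = 110
→ Q = 32.40·(2140 − 110)/(110 − 13.00) = 678.1 L/s.

678 L/s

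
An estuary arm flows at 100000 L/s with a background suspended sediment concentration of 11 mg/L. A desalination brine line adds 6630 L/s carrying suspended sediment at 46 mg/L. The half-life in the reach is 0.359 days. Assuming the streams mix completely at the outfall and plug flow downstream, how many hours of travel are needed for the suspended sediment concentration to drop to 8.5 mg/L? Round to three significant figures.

5.45 h

Flow-weighted average: C = (100000·11.00 + 6630·46.00) / 106600 = 1405000/106600 = 13.18 mg/L.
Half-life 0.359 d → k = ln 2 / 0.359 = 1.931 d⁻¹.
13.18·exp(−k·t) = 8.5 → t = ln(13.18/8.5)/k = 19620 s = 5.449 h.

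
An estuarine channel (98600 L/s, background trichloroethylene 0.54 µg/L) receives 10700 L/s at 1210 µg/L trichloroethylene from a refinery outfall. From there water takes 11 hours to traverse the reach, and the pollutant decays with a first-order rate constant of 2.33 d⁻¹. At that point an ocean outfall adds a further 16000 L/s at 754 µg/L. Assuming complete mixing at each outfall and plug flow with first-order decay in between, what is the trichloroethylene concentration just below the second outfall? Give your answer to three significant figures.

Mixed concentration C = ΣQC/ΣQ = (98600·0.5400 + 10700·1210) / 109300 = 13000000/109300 = 118.9 µg/L; combined flow 109300 L/s.
Decay over the reach: 118.9·exp(−kt) = 118.9·0.3437 = 40.88 µg/L.
At the second outfall, C = (109300·40.88 + 16000·754.0) / (109300 + 16000) = 131.9 µg/L.

132 µg/L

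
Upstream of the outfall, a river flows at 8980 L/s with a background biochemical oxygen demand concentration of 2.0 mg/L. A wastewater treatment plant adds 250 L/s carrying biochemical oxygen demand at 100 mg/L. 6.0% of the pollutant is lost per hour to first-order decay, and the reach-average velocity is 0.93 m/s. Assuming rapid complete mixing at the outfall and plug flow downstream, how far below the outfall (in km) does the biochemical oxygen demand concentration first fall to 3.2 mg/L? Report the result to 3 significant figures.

20.3 km

Mixed concentration C = ΣQC/ΣQ = (8980·2.000 + 250.0·100.0) / 9230 = 42960/9230 = 4.654 mg/L.
6.0%/h lost → k = −ln(1 − 0.06) = 0.06188 h⁻¹.
Set 4.654·exp(−k·t) = 3.2 → t = ln(4.654/3.2)/k = 21800 s = 6.055 h.
Distance = v·t = 0.93·21800 = 20270 m = 20.27 km.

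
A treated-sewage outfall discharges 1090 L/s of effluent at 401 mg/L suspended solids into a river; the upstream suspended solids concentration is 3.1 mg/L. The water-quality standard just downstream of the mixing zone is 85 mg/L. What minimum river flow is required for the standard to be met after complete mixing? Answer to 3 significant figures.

Set C_mix = 85: (Q·3.100 + 1090·401.0) / (Q + 1090) = 85
→ Q = 1090·(401.0 − 85)/(85 − 3.100) = 4206 L/s.

4210 L/s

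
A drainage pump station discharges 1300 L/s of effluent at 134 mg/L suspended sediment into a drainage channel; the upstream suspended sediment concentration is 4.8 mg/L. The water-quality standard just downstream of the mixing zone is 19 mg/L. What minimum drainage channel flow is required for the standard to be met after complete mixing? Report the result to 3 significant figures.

Set C_mix = 19: (Q·4.800 + 1300·134.0) / (Q + 1300) = 19
→ Q = 1300·(134.0 − 19)/(19 − 4.800) = 10530 L/s.

10500 L/s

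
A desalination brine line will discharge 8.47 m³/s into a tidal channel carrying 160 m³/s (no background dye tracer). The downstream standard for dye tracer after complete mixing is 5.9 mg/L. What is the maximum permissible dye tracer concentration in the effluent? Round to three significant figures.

117 mg/L

At the limit, (Qr·Cr + Qe·Cₑ)/(Qr + Qe) = 5.9:
Cₑ = (168.5·5.9 − 160.0·0) / 8.470 = 117.4 mg/L.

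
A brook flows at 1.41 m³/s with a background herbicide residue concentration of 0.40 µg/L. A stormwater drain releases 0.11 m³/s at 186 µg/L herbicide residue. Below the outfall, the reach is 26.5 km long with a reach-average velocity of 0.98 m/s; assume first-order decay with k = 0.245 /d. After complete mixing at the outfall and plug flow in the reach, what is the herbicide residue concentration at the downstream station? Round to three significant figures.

Flow-weighted average: C = (1.410·0.4000 + 0.1100·186.0) / 1.520 = 21.02/1.520 = 13.83 µg/L.
Travel time t = 26.5·1000 / 0.98 = 27040 s = 7.511 h.
Decay over the reach: 13.83·exp(−kt) = 13.83·0.9262 = 12.81 µg/L.

12.8 µg/L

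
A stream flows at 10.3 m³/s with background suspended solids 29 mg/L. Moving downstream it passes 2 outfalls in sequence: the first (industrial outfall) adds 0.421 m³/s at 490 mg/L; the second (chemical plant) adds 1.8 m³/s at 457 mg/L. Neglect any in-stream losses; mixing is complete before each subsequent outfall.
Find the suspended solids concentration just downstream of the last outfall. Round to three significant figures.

106 mg/L

Below outfall 1: Q → 10.72 m³/s, C = (10.30·29.00 + 0.4210·490.0)/10.72 = 47.10 mg/L.
Below outfall 2: Q → 12.52 m³/s, C = (10.72·47.10 + 1.800·457.0)/12.52 = 106.0 mg/L.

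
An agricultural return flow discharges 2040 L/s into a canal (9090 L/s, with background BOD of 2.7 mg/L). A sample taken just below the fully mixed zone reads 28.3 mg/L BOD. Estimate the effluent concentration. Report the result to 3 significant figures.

Mass balance: 9090·2.700 + 2040·Cₑ = 11130·28.30
→ Cₑ = (11130·28.30 − 9090·2.700) / 2040 = 142.4 mg/L.

142 mg/L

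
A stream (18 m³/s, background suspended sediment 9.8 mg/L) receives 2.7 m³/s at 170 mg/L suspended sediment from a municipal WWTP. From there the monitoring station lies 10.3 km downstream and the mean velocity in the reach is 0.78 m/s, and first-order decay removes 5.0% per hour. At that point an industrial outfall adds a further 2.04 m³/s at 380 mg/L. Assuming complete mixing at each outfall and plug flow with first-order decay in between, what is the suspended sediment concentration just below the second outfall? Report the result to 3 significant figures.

After mixing, C = (18.00·9.800 + 2.700·170.0) / 20.70 = 635.4/20.70 = 30.70 mg/L; combined flow 20.70 m³/s.
Travel time t = 10.3·1000 / 0.78 = 13210 s = 3.668 h.
5.0%/h lost → k = −ln(1 − 0.05) = 0.05129 h⁻¹.
Applying C = C₀e^(−kt): 30.70 × 0.8285 = 25.43 mg/L.
At the second outfall, C = (20.70·25.43 + 2.040·380.0) / (20.70 + 2.040) = 57.24 mg/L.

57.2 mg/L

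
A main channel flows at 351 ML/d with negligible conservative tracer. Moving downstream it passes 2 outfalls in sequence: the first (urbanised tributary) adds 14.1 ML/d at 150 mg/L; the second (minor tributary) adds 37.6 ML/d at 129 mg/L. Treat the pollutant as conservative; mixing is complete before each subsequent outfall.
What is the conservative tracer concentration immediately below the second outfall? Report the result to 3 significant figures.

17.3 mg/L

Outfall 1: combined Q = 365.1 ML/d; C = (351.0·0 + 14.10·150.0)/365.1 = 5.793 mg/L.
Outfall 2: combined Q = 402.7 ML/d; C = (365.1·5.793 + 37.60·129.0)/402.7 = 17.30 mg/L.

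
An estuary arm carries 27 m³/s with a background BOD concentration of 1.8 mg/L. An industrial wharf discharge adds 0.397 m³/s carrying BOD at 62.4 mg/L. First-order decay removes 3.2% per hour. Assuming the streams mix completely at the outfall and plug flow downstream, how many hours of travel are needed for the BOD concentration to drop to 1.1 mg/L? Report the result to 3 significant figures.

Flow-weighted average: C = (27.00·1.800 + 0.3970·62.40) / 27.40 = 73.37/27.40 = 2.678 mg/L.
3.2%/h lost → k = −ln(1 − 0.032) = 0.03252 h⁻¹.
2.678·exp(−k·t) = 1.1 → t = ln(2.678/1.1)/k = 98490 s = 27.36 h.

27.4 h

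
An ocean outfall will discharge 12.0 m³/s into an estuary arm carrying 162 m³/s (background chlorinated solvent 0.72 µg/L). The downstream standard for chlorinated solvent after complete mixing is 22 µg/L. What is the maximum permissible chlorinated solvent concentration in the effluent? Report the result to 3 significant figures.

309 µg/L

At the limit, (Qr·Cr + Qe·Cₑ)/(Qr + Qe) = 22:
Cₑ = (174.0·22 − 162.0·0.7200) / 12.00 = 309.3 µg/L.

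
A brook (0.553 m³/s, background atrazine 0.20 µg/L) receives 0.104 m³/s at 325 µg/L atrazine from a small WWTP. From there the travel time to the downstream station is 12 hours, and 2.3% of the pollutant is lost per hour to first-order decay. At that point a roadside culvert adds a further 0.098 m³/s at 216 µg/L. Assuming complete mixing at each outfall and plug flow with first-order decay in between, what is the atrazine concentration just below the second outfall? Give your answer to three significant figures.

Conservation of mass: C = (0.5530·0.2000 + 0.1040·325.0) / 0.6570 = 33.91/0.6570 = 51.61 µg/L; combined flow 0.6570 m³/s.
2.3%/h lost → k = −ln(1 − 0.023) = 0.02327 h⁻¹.
Decay over the reach: 51.61·exp(−kt) = 51.61·0.7564 = 39.04 µg/L.
At the second outfall, C = (0.6570·39.04 + 0.09800·216.0) / (0.6570 + 0.09800) = 62.01 µg/L.

62.0 µg/L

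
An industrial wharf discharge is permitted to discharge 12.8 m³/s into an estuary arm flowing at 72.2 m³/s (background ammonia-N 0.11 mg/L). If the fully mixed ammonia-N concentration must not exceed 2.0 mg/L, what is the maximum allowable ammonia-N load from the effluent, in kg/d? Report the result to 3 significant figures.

14000 kg/d

Mass balance at the limit: 72.20·0.1100 + 12.80·Cₑ = 85.00·2.0 → Cₑ = 12.66 mg/L.
Load = 12.80 m³/s × 12.66 g/m³ × 86 400 s/d = 14000 kg/d.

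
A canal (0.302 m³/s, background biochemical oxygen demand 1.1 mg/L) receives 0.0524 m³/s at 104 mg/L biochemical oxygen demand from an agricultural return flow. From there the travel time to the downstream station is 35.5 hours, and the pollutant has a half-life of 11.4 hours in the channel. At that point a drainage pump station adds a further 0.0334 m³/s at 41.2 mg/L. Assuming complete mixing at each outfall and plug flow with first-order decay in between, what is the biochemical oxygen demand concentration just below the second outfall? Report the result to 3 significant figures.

5.27 mg/L

Conservation of mass: C = (0.3020·1.100 + 0.05240·104.0) / 0.3544 = 5.782/0.3544 = 16.31 mg/L; combined flow 0.3544 m³/s.
Half-life 11.4 h → k = ln 2 / 11.4 = 0.06080 h⁻¹ = 1.459 d⁻¹.
After decay, C = 16.31 × e^(−kt) = 16.31 × 0.1155 = 1.884 mg/L.
Second outfall: C = (0.3544·1.884 + 0.03340·41.20)/0.3878 = 5.270 mg/L.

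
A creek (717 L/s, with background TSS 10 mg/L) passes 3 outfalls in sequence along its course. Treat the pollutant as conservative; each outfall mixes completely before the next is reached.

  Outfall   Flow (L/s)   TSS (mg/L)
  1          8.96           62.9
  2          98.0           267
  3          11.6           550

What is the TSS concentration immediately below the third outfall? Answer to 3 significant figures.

48.2 mg/L

Below outfall 1: Q → 726.0 L/s, C = (717.0·10.00 + 8.960·62.90)/726.0 = 10.65 mg/L.
Below outfall 2: Q → 824.0 L/s, C = (726.0·10.65 + 98.00·267.0)/824.0 = 41.14 mg/L.
Below outfall 3: Q → 835.6 L/s, C = (824.0·41.14 + 11.60·550.0)/835.6 = 48.21 mg/L.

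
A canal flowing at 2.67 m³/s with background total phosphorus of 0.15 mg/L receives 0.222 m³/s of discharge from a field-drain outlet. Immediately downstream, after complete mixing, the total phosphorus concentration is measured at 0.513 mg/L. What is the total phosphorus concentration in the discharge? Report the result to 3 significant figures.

Mass balance: 2.670·0.1500 + 0.2220·Cₑ = 2.892·0.5130
→ Cₑ = (2.892·0.5130 − 2.670·0.1500) / 0.2220 = 4.879 mg/L.

4.88 mg/L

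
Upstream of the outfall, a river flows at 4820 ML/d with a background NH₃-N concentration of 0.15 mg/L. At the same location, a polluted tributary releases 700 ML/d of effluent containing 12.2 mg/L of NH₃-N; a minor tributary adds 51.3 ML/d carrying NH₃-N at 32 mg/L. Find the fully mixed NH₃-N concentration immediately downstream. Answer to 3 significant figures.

Mass balance: C = (4820·0.1500 + 700.0·12.20 + 51.30·32.00) / 5571 = 10900/5571 = 1.957 mg/L.

1.96 mg/L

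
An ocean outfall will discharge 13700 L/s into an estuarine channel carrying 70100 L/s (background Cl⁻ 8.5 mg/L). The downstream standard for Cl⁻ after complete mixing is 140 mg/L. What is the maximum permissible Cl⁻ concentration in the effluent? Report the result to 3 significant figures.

813 mg/L

At the limit, (Qr·Cr + Qe·Cₑ)/(Qr + Qe) = 140:
Cₑ = (83800·140 − 70100·8.500) / 13700 = 812.9 mg/L.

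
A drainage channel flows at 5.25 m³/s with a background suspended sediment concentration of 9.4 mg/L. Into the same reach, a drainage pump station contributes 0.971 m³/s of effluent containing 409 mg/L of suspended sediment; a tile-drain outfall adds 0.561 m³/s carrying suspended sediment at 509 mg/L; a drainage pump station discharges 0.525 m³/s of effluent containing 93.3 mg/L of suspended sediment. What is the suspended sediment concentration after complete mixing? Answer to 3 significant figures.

107 mg/L

Mixed concentration C = ΣQC/ΣQ = (5.250·9.400 + 0.9710·409.0 + 0.5610·509.0 + 0.5250·93.30) / 7.307 = 781.0/7.307 = 106.9 mg/L.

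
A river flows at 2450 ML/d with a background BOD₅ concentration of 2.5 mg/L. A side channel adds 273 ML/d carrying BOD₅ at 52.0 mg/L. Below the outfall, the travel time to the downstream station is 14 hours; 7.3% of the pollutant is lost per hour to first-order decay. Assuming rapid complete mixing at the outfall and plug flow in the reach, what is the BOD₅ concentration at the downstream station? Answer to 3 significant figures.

2.58 mg/L

Mass balance: C = (2450·2.500 + 273.0·52.00) / 2723 = 20320/2723 = 7.463 mg/L.
7.3%/h lost → k = −ln(1 − 0.073) = 0.07580 h⁻¹.
Applying C = C₀e^(−kt): 7.463 × 0.3460 = 2.582 mg/L.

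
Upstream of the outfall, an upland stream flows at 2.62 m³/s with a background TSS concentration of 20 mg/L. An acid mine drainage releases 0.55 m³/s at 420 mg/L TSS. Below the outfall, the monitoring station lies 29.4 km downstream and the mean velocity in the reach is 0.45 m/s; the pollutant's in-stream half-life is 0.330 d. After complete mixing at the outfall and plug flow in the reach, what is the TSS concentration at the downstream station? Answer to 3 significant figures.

18.3 mg/L

After mixing, C = (2.620·20.00 + 0.5500·420.0) / 3.170 = 283.4/3.170 = 89.40 mg/L.
Travel time t = 29.4·1000 / 0.45 = 65330 s = 18.15 h.
Half-life 0.330 d → k = ln 2 / 0.330 = 2.100 d⁻¹.
Decay over the reach: 89.40·exp(−kt) = 89.40·0.2043 = 18.26 mg/L.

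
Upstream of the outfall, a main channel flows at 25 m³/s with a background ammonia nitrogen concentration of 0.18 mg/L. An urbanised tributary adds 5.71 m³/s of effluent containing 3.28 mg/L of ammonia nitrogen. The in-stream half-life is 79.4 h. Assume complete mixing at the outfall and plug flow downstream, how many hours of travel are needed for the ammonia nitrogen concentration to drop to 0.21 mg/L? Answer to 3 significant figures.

147 h

After mixing, C = (25.00·0.1800 + 5.710·3.280) / 30.71 = 23.23/30.71 = 0.7564 mg/L.
Half-life 79.4 h → k = ln 2 / 79.4 = 0.008730 h⁻¹ = 0.2095 d⁻¹.
0.7564·exp(−k·t) = 0.21 → t = ln(0.7564/0.21)/k = 528400 s = 146.8 h.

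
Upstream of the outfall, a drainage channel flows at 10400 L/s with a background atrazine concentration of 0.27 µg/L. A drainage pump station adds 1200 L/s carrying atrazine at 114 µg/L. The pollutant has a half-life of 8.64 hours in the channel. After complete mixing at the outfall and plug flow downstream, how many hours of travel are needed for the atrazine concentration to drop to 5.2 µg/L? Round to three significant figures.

10.5 h

Flow-weighted average: C = (10400·0.2700 + 1200·114.0) / 11600 = 139600/11600 = 12.04 µg/L.
Half-life 8.64 h → k = ln 2 / 8.64 = 0.08023 h⁻¹ = 1.925 d⁻¹.
12.04·exp(−k·t) = 5.2 → t = ln(12.04/5.2)/k = 37660 s = 10.46 h.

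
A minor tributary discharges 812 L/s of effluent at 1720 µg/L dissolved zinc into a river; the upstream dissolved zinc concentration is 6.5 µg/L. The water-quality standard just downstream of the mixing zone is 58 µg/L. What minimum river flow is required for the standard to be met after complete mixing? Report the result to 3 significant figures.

Set C_mix = 58: (Q·6.500 + 812.0·1720) / (Q + 812.0) = 58
→ Q = 812.0·(1720 − 58)/(58 − 6.500) = 26200 L/s.

26200 L/s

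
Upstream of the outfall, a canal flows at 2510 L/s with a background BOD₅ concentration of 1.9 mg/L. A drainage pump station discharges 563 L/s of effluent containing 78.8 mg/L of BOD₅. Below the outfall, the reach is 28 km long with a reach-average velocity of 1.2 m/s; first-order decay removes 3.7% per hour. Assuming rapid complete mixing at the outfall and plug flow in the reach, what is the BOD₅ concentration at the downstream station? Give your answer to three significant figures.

12.5 mg/L

Mixed concentration C = ΣQC/ΣQ = (2510·1.900 + 563.0·78.80) / 3073 = 49130/3073 = 15.99 mg/L.
Travel time t = 28·1000 / 1.2 = 23330 s = 6.481 h.
3.7%/h lost → k = −ln(1 − 0.037) = 0.03770 h⁻¹.
After decay, C = 15.99 × e^(−kt) = 15.99 × 0.7832 = 12.52 mg/L.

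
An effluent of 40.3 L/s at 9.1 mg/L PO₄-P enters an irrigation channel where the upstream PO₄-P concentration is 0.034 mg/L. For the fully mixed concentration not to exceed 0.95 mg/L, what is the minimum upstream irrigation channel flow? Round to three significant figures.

359 L/s

Set C_mix = 0.95: (Q·0.03400 + 40.30·9.100) / (Q + 40.30) = 0.95
→ Q = 40.30·(9.100 − 0.95)/(0.95 − 0.03400) = 358.6 L/s.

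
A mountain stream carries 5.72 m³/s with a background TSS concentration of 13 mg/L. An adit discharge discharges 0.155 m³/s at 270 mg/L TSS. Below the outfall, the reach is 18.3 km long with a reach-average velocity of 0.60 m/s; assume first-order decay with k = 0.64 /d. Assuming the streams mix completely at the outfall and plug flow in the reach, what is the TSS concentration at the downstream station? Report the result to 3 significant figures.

15.8 mg/L

After mixing, C = (5.720·13.00 + 0.1550·270.0) / 5.875 = 116.2/5.875 = 19.78 mg/L.
Travel time t = 18.3·1000 / 0.60 = 30500 s = 8.472 h.
Applying C = C₀e^(−kt): 19.78 × 0.7978 = 15.78 mg/L.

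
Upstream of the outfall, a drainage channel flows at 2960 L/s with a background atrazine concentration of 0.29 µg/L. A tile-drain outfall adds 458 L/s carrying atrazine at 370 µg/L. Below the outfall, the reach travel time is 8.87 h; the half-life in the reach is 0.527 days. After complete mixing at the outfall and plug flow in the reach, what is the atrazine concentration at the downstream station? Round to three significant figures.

Conservation of mass: C = (2960·0.2900 + 458.0·370.0) / 3418 = 170300/3418 = 49.83 µg/L.
Half-life 0.527 d → k = ln 2 / 0.527 = 1.315 d⁻¹.
Decay over the reach: 49.83·exp(−kt) = 49.83·0.6150 = 30.65 µg/L.

30.6 µg/L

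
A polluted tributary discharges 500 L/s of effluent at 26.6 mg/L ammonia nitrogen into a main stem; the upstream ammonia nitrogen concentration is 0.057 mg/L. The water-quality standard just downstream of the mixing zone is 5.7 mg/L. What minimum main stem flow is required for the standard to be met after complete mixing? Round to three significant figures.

Set C_mix = 5.7: (Q·0.05700 + 500.0·26.60) / (Q + 500.0) = 5.7
→ Q = 500.0·(26.60 − 5.7)/(5.7 − 0.05700) = 1852 L/s.

1850 L/s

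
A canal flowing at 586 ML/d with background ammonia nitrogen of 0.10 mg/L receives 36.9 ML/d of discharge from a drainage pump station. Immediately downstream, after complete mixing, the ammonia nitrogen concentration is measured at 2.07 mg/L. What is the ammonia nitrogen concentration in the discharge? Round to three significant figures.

Mass balance: 586.0·0.1000 + 36.90·Cₑ = 622.9·2.070
→ Cₑ = (622.9·2.070 − 586.0·0.1000) / 36.90 = 33.36 mg/L.

33.4 mg/L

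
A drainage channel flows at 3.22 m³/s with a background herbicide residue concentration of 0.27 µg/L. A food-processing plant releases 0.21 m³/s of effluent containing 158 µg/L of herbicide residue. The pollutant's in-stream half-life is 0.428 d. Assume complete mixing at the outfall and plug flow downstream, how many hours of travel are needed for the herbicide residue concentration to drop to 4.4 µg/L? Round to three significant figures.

12.1 h

After mixing, C = (3.220·0.2700 + 0.2100·158.0) / 3.430 = 34.05/3.430 = 9.927 µg/L.
Half-life 0.428 d → k = ln 2 / 0.428 = 1.620 d⁻¹.
9.927·exp(−k·t) = 4.4 → t = ln(9.927/4.4)/k = 43410 s = 12.06 h.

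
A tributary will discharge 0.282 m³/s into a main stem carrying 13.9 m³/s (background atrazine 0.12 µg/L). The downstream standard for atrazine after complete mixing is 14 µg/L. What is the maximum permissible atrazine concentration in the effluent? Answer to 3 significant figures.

698 µg/L

At the limit, (Qr·Cr + Qe·Cₑ)/(Qr + Qe) = 14:
Cₑ = (14.18·14 − 13.90·0.1200) / 0.2820 = 698.2 µg/L.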